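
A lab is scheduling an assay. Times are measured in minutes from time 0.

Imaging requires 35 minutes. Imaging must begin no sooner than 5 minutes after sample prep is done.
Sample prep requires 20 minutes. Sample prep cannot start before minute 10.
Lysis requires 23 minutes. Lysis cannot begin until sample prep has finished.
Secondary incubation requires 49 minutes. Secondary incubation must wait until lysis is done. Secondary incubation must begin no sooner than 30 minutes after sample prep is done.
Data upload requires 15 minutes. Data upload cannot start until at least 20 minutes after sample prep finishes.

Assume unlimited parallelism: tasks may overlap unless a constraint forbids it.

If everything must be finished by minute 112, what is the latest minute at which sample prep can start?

13

Secondary incubation has no dependents, so it just needs to finish by minute 112. Starting by 112 − 49 = minute 63 achieves that.
Since secondary incubation (must start by minute 63) depends on it, lysis must finish by minute 63. Backing off its 23-minute duration gives a latest start of minute 40.
Imaging has no dependents, so it just needs to finish by minute 112. Starting by 112 − 35 = minute 77 achieves that.
Nothing follows data upload; the deadline of minute 112 is its only limit. It must start by 112 − 15 = minute 97.
Sample prep feeds lysis (must start by minute 40); secondary incubation (must start by minute 63, minus 30-minute gap → minute 33); imaging (must start by minute 77, minus 5-minute gap → minute 72); data upload (must start by minute 97, minus 20-minute gap → minute 77). Taking the minimum, sample prep must finish by minute 33 and start by 33 − 20 = minute 13.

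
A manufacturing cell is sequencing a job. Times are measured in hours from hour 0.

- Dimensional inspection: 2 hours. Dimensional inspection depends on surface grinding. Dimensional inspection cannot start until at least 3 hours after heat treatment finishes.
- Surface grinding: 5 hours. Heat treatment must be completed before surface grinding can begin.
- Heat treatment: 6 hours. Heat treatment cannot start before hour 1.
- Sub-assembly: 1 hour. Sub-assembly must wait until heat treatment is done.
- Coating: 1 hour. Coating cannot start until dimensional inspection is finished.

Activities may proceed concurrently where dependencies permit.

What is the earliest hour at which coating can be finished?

After its own release at hour 1, heat treatment can start at hour 1 and finishes at hour 7.
After heat treatment (finishes hour 7), surface grinding can start at hour 7 and finishes at hour 12.
Dimensional inspection has to wait for surface grinding (finishes hour 12); heat treatment (finishes hour 7, plus 3-hour gap → hour 10). The latest of these is hour 12, so dimensional inspection runs hour 12 to 12 + 2 = hour 14.
Coating waits on dimensional inspection (finishes hour 14), so it starts at hour 14 and finishes at 14 + 1 = hour 15.

15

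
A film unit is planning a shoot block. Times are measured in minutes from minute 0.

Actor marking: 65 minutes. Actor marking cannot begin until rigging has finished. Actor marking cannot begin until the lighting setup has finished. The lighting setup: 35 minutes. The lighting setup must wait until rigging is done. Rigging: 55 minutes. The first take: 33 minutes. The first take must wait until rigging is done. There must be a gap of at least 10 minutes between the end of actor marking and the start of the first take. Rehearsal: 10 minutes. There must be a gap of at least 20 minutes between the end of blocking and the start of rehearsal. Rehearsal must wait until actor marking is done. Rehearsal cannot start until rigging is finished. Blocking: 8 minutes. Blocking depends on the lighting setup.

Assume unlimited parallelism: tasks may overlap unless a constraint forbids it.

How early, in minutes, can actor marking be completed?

Nothing blocks rigging, so it runs from minute 0 to minute 55.
The lighting setup waits on rigging (finishes minute 55), so it starts at minute 55 and finishes at 55 + 35 = minute 90.
For actor marking: rigging (finishes minute 55); the lighting setup (finishes minute 90). Taking the maximum gives a start of minute 90, and it finishes at 90 + 65 = minute 155.

155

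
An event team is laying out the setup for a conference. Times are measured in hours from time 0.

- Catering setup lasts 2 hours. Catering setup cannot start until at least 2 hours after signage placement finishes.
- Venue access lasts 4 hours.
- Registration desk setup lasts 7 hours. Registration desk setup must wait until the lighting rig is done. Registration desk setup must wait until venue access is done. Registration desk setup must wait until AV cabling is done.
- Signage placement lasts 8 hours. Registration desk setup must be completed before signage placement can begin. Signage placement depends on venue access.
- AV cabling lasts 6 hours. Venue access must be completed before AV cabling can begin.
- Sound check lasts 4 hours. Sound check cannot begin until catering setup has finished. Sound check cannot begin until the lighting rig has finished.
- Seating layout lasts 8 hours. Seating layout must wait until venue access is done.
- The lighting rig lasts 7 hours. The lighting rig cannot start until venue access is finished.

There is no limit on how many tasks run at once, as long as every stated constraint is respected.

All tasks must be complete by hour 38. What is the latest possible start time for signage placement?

Sound check has no dependents, so it just needs to finish by hour 38. Starting by 38 − 4 = hour 34 achieves that.
Since sound check (must start by hour 34) depends on it, catering setup must finish by hour 34. Backing off its 2-hour duration gives a latest start of hour 32.
Signage placement feeds into catering setup (must start by hour 32, minus 2-hour gap → hour 30); so signage placement must finish by hour 30 and therefore start by hour 22.

22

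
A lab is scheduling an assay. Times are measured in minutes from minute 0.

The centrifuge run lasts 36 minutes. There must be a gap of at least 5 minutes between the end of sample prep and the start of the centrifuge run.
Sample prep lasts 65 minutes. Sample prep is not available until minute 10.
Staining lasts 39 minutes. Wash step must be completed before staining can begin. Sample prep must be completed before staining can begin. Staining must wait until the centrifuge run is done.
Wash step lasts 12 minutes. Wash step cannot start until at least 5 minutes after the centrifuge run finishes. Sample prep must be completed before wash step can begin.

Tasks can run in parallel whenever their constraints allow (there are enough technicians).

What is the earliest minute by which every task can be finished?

172

Sample prep waits on its own release at minute 10, so it starts at minute 10 and finishes at 10 + 65 = minute 75.
The centrifuge run cannot begin until sample prep (finishes minute 75, plus 5-minute gap → minute 80). It runs from minute 80 to 80 + 36 = minute 116.
For wash step: the centrifuge run (finishes minute 116, plus 5-minute gap → minute 121); sample prep (finishes minute 75). Taking the maximum gives a start of minute 121, and it finishes at 121 + 12 = minute 133.
Staining has to wait for wash step (finishes minute 133); sample prep (finishes minute 75); the centrifuge run (finishes minute 116). The latest of these is minute 133, so staining runs minute 133 to 133 + 39 = minute 172.
All tasks are finished once the last one completes. Finish times: Sample prep at 75, The centrifuge run at 116, Wash step at 133, Staining at 172. The latest is minute 172.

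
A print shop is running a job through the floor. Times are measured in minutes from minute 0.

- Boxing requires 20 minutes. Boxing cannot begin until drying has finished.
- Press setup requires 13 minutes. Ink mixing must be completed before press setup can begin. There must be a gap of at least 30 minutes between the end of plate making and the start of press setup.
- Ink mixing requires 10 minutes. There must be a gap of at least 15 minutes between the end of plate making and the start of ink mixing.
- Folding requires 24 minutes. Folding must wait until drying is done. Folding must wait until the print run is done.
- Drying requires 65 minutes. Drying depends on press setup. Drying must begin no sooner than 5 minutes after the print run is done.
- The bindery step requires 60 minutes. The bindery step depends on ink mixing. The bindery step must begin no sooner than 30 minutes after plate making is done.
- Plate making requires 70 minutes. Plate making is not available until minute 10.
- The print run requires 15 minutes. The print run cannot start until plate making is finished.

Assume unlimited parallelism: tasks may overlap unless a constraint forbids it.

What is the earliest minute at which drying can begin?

123

Plate making cannot begin until its own release at minute 10. It runs from minute 10 to 10 + 70 = minute 80.
The print run cannot begin until plate making (finishes minute 80). It runs from minute 80 to 80 + 15 = minute 95.
Ink mixing cannot begin until plate making (finishes minute 80, plus 15-minute gap → minute 95). It runs from minute 95 to 95 + 10 = minute 105.
Press setup cannot start until ink mixing (finishes minute 105); plate making (finishes minute 80, plus 30-minute gap → minute 110). The controlling bound is minute 110, so press setup finishes at 110 + 13 = minute 123.
Drying waits on press setup (finishes minute 123); the print run (finishes minute 95, plus 5-minute gap → minute 100). The latest of these is minute 123, which is the earliest drying can start.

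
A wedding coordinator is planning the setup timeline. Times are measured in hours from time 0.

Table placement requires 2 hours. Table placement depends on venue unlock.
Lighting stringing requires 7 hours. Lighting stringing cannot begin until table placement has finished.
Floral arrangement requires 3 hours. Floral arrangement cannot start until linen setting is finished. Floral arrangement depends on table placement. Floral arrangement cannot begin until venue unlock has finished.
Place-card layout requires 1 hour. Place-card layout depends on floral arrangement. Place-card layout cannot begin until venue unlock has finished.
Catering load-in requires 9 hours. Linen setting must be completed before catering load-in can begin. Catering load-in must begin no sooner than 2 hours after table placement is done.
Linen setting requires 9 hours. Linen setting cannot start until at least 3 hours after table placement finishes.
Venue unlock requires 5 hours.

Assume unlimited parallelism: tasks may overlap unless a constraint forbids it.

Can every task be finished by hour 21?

No

Venue unlock can start immediately at hour 0; it finishes at hour 5.
After venue unlock (finishes hour 5), table placement can start at hour 5 and finishes at hour 7.
Lighting stringing waits on table placement (finishes hour 7), so it starts at hour 7 and finishes at 7 + 7 = hour 14.
After table placement (finishes hour 7, plus 3-hour gap → hour 10), linen setting can start at hour 10 and finishes at hour 19.
Catering load-in has to wait for linen setting (finishes hour 19); table placement (finishes hour 7, plus 2-hour gap → hour 9). The latest of these is hour 19, so catering load-in runs hour 19 to 19 + 9 = hour 28.
Floral arrangement cannot start until linen setting (finishes hour 19); table placement (finishes hour 7); venue unlock (finishes hour 5). The controlling bound is hour 19, so floral arrangement finishes at 19 + 3 = hour 22.
Place-card layout has to wait for floral arrangement (finishes hour 22); venue unlock (finishes hour 5). The latest of these is hour 22, so place-card layout runs hour 22 to 22 + 1 = hour 23.
The earliest everything can be done is hour 28, which is after the deadline of 21, so it is not possible.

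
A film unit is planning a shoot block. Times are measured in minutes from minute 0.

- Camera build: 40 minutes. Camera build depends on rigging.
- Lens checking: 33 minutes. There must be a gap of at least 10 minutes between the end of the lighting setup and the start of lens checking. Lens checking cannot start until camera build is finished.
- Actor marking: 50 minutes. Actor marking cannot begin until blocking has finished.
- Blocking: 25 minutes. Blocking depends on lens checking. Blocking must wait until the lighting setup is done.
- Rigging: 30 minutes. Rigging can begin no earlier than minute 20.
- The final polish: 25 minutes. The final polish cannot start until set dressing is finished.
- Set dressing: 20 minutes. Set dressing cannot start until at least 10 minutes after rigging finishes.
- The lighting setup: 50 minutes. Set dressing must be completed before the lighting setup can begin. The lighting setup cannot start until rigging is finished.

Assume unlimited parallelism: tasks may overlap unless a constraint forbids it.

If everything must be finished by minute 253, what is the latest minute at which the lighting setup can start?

Actor marking must finish by minute 253; it takes 50 minutes, so it must start by 253 − 50 = minute 203.
Blocking has to be done before actor marking (must start by minute 203). That means finishing by minute 203, i.e. starting by 203 − 25 = minute 178.
Lens checking feeds into blocking (must start by minute 178); so lens checking must finish by minute 178 and therefore start by minute 145.
The lighting setup must finish in time for lens checking (must start by minute 145, minus 10-minute gap → minute 135); blocking (must start by minute 178). The tightest is minute 135, so the lighting setup must start by 135 − 50 = minute 85.

85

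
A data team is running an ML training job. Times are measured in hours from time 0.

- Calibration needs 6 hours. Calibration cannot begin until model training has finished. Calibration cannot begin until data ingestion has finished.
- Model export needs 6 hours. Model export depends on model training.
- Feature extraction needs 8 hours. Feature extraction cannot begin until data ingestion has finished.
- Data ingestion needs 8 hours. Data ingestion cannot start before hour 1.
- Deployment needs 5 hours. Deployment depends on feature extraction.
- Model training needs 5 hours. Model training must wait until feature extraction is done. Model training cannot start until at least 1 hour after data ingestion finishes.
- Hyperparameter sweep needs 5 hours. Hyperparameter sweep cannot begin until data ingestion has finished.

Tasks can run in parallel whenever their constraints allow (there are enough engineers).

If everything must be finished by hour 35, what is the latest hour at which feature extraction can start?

16

To finish by hour 35, calibration (duration 6) must start no later than hour 29.
Model export must finish by hour 35; it takes 6 hours, so it must start by 35 − 6 = hour 29.
Model training has several dependents: calibration (must start by hour 29); model export (must start by hour 29). The earliest of those limits is hour 29, so model training must start by 29 − 5 = hour 24.
Deployment has no dependents, so it just needs to finish by hour 35. Starting by 35 − 5 = hour 30 achieves that.
Feature extraction must finish in time for model training (must start by hour 24); deployment (must start by hour 30). The tightest is hour 24, so feature extraction must start by 24 − 8 = hour 16.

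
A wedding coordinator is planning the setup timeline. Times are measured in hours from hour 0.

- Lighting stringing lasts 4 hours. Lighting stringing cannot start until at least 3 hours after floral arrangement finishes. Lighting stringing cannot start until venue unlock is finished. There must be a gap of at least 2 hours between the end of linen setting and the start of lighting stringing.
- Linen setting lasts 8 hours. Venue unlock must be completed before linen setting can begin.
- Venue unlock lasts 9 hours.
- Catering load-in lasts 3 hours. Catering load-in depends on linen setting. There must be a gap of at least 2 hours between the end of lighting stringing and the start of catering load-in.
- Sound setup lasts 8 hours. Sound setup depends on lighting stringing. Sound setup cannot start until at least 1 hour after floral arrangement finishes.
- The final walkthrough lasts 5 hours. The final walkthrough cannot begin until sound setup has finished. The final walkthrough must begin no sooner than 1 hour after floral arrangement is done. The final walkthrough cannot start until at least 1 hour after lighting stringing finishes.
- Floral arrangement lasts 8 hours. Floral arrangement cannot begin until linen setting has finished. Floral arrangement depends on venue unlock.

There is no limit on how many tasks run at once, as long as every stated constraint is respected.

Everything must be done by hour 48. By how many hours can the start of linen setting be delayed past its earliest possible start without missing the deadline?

Nothing blocks venue unlock, so it runs from hour 0 to hour 9.
Linen setting waits on venue unlock (finishes hour 9), so it starts at hour 9 and finishes at 9 + 8 = hour 17.

Working backward from the deadline:
To finish by hour 48, the final walkthrough (duration 5) must start no later than hour 43.
Sound setup feeds into the final walkthrough (must start by hour 43); so sound setup must finish by hour 43 and therefore start by hour 35.
Catering load-in must finish by hour 48; it takes 3 hours, so it must start by 48 − 3 = hour 45.
Lighting stringing has several dependents: sound setup (must start by hour 35); catering load-in (must start by hour 45, minus 2-hour gap → hour 43); the final walkthrough (must start by hour 43, minus 1-hour gap → hour 42). The earliest of those limits is hour 35, so lighting stringing must start by 35 − 4 = hour 31.
Floral arrangement has several dependents: lighting stringing (must start by hour 31, minus 3-hour gap → hour 28); sound setup (must start by hour 35, minus 1-hour gap → hour 34); the final walkthrough (must start by hour 43, minus 1-hour gap → hour 42). The earliest of those limits is hour 28, so floral arrangement must start by 28 − 8 = hour 20.
Linen setting must finish in time for floral arrangement (must start by hour 20); lighting stringing (must start by hour 31, minus 2-hour gap → hour 29); catering load-in (must start by hour 45). The tightest is hour 20, so linen setting must start by 20 − 8 = hour 12.
So linen setting can start as early as hour 9 and as late as hour 12, giving 12 − 9 = 3 hours of slack.

3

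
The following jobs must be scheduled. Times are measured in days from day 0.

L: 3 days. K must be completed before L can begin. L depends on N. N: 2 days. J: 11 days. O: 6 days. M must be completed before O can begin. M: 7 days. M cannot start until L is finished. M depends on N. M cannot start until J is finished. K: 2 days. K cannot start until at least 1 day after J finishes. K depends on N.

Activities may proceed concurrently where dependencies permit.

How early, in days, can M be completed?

24

N can start immediately at day 0; it finishes at day 2.
Nothing blocks J, so it runs from day 0 to day 11.
K needs all of J (finishes day 11, plus 1-day gap → day 12); N (finishes day 2). That puts its earliest start at day 12; it finishes at 12 + 2 = day 14.
L needs all of K (finishes day 14); N (finishes day 2). That puts its earliest start at day 14; it finishes at 14 + 3 = day 17.
M has to wait for L (finishes day 17); N (finishes day 2); J (finishes day 11). The latest of these is day 17, so M runs day 17 to 17 + 7 = day 24.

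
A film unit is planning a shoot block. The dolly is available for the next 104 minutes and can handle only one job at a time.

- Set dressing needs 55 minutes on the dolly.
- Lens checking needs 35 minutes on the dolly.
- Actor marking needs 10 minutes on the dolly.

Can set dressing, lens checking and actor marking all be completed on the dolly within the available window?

Yes

Running back to back, the jobs need 55 + 35 + 10 = 100 minutes on the dolly.
Since 100 ≤ 104, they fit within the window.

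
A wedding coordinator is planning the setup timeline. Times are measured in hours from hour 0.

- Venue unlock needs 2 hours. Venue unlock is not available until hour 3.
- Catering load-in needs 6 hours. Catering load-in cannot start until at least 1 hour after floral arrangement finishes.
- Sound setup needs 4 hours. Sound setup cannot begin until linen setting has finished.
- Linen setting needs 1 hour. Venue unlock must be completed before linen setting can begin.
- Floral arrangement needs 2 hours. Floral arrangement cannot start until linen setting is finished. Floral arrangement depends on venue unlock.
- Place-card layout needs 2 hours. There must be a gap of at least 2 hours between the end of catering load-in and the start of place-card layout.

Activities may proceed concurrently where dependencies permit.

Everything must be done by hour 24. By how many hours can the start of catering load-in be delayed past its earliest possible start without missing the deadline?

5

Venue unlock waits on its own release at hour 3, so it starts at hour 3 and finishes at 3 + 2 = hour 5.
Linen setting waits on venue unlock (finishes hour 5), so it starts at hour 5 and finishes at 5 + 1 = hour 6.
Floral arrangement cannot start until linen setting (finishes hour 6); venue unlock (finishes hour 5). The controlling bound is hour 6, so floral arrangement finishes at 6 + 2 = hour 8.
Catering load-in cannot begin until floral arrangement (finishes hour 8, plus 1-hour gap → hour 9). It runs from hour 9 to 9 + 6 = hour 15.

Working backward from the deadline:
Nothing follows place-card layout; the deadline of hour 24 is its only limit. It must start by 24 − 2 = hour 22.
Catering load-in feeds into place-card layout (must start by hour 22, minus 2-hour gap → hour 20); so catering load-in must finish by hour 20 and therefore start by hour 14.
So catering load-in can start as early as hour 9 and as late as hour 14, giving 14 − 9 = 5 hours of slack.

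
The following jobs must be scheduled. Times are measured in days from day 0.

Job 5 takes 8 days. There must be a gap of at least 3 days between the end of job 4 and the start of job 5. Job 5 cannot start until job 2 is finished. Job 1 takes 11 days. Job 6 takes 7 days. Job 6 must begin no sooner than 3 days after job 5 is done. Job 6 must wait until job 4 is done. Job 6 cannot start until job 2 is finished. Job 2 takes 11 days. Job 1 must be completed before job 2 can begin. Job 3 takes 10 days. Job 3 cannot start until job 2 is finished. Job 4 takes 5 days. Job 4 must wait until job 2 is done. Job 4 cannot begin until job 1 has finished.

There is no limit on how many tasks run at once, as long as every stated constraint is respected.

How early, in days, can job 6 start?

Job 1 can start immediately at day 0; it finishes at day 11.
Job 2 waits on job 1 (finishes day 11), so it starts at day 11 and finishes at 11 + 11 = day 22.
Job 4 has to wait for job 2 (finishes day 22); job 1 (finishes day 11). The latest of these is day 22, so job 4 runs day 22 to 22 + 5 = day 27.
Job 5 needs all of job 4 (finishes day 27, plus 3-day gap → day 30); job 2 (finishes day 22). That puts its earliest start at day 30; it finishes at 30 + 8 = day 38.
Job 6 waits on job 5 (finishes day 38, plus 3-day gap → day 41); job 4 (finishes day 27); job 2 (finishes day 22). The latest of these is day 41, which is the earliest job 6 can start.

41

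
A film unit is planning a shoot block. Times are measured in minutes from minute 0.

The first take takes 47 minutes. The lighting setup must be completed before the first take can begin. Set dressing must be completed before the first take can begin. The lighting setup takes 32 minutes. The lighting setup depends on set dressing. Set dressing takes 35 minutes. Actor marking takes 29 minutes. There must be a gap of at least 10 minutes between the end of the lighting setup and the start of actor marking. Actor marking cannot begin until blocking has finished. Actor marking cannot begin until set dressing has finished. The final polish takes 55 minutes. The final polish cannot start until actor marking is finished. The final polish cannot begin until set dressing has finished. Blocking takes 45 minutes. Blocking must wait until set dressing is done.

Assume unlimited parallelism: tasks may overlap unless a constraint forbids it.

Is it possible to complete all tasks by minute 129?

Set dressing can start immediately at minute 0; it finishes at minute 35.
Blocking waits on set dressing (finishes minute 35), so it starts at minute 35 and finishes at 35 + 45 = minute 80.
The lighting setup cannot begin until set dressing (finishes minute 35). It runs from minute 35 to 35 + 32 = minute 67.
The first take needs all of the lighting setup (finishes minute 67); set dressing (finishes minute 35). That puts its earliest start at minute 67; it finishes at 67 + 47 = minute 114.
For actor marking: the lighting setup (finishes minute 67, plus 10-minute gap → minute 77); blocking (finishes minute 80); set dressing (finishes minute 35). Taking the maximum gives a start of minute 80, and it finishes at 80 + 29 = minute 109.
The final polish needs all of actor marking (finishes minute 109); set dressing (finishes minute 35). That puts its earliest start at minute 109; it finishes at 109 + 55 = minute 164.
The earliest everything can be done is minute 164, which is after the deadline of 129, so it is not possible.

No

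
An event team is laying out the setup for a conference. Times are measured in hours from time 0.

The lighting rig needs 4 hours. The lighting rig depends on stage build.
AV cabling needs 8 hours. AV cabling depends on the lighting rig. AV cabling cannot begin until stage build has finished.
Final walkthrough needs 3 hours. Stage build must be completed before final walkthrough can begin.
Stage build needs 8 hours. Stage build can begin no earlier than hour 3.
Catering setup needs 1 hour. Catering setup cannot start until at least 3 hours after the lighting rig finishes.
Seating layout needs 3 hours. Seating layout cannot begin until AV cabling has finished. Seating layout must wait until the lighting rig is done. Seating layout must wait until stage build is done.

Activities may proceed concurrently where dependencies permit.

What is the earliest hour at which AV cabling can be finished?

Stage build cannot begin until its own release at hour 3. It runs from hour 3 to 3 + 8 = hour 11.
After stage build (finishes hour 11), the lighting rig can start at hour 11 and finishes at hour 15.
For AV cabling: the lighting rig (finishes hour 15); stage build (finishes hour 11). Taking the maximum gives a start of hour 15, and it finishes at 15 + 8 = hour 23.

23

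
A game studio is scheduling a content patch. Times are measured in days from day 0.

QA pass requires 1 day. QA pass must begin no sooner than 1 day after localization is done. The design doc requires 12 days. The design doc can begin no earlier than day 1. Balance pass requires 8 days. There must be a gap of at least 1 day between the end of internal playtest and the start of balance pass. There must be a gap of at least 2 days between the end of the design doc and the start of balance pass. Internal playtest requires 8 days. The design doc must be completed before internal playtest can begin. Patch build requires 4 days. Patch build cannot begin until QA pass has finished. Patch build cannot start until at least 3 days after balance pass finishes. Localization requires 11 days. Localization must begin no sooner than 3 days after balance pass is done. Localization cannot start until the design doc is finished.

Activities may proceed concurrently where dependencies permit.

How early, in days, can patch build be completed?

50

The design doc waits on its own release at day 1, so it starts at day 1 and finishes at 1 + 12 = day 13.
Internal playtest cannot begin until the design doc (finishes day 13). It runs from day 13 to 13 + 8 = day 21.
For balance pass: internal playtest (finishes day 21, plus 1-day gap → day 22); the design doc (finishes day 13, plus 2-day gap → day 15). Taking the maximum gives a start of day 22, and it finishes at 22 + 8 = day 30.
For localization: balance pass (finishes day 30, plus 3-day gap → day 33); the design doc (finishes day 13). Taking the maximum gives a start of day 33, and it finishes at 33 + 11 = day 44.
QA pass cannot begin until localization (finishes day 44, plus 1-day gap → day 45). It runs from day 45 to 45 + 1 = day 46.
Patch build needs all of QA pass (finishes day 46); balance pass (finishes day 30, plus 3-day gap → day 33). That puts its earliest start at day 46; it finishes at 46 + 4 = day 50.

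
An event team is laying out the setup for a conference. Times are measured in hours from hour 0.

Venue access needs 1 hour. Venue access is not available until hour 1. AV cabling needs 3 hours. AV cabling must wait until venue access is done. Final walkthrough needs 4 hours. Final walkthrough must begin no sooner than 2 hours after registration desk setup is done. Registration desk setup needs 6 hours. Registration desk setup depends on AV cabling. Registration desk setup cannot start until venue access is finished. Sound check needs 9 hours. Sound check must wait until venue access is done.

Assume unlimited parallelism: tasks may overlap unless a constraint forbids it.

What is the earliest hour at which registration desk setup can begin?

After its own release at hour 1, venue access can start at hour 1 and finishes at hour 2.
After venue access (finishes hour 2), AV cabling can start at hour 2 and finishes at hour 5.
Registration desk setup waits on AV cabling (finishes hour 5); venue access (finishes hour 2). The latest of these is hour 5, which is the earliest registration desk setup can start.

5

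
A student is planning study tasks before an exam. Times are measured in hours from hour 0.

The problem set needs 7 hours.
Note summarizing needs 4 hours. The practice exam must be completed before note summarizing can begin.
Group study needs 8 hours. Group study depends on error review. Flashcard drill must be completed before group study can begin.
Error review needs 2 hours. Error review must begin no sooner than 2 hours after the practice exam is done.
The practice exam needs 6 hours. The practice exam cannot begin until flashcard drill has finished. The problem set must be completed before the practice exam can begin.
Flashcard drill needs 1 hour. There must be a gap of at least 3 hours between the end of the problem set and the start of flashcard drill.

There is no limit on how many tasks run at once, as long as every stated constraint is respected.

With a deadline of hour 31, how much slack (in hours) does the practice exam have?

2

The problem set can start immediately at hour 0; it finishes at hour 7.
After the problem set (finishes hour 7, plus 3-hour gap → hour 10), flashcard drill can start at hour 10 and finishes at hour 11.
For the practice exam: flashcard drill (finishes hour 11); the problem set (finishes hour 7). Taking the maximum gives a start of hour 11, and it finishes at 11 + 6 = hour 17.

Working backward from the deadline:
Group study must finish by hour 31; it takes 8 hours, so it must start by 31 − 8 = hour 23.
Error review has to be done before group study (must start by hour 23). That means finishing by hour 23, i.e. starting by 23 − 2 = hour 21.
Note summarizing must finish by hour 31; it takes 4 hours, so it must start by 31 − 4 = hour 27.
The practice exam feeds error review (must start by hour 21, minus 2-hour gap → hour 19); note summarizing (must start by hour 27). Taking the minimum, the practice exam must finish by hour 19 and start by 19 − 6 = hour 13.
So the practice exam can start as early as hour 11 and as late as hour 13, giving 13 − 11 = 2 hours of slack.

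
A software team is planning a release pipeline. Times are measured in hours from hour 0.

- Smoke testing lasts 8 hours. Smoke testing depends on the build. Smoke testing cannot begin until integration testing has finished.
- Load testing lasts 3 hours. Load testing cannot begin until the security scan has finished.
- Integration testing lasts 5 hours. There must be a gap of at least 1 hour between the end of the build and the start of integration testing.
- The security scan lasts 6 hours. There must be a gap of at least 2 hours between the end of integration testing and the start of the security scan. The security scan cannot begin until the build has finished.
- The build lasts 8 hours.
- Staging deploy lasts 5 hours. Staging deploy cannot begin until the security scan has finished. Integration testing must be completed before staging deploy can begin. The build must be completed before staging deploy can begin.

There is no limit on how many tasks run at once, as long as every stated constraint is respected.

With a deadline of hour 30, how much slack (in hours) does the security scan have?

3

Nothing blocks the build, so it runs from hour 0 to hour 8.
After the build (finishes hour 8, plus 1-hour gap → hour 9), integration testing can start at hour 9 and finishes at hour 14.
For the security scan: integration testing (finishes hour 14, plus 2-hour gap → hour 16); the build (finishes hour 8). Taking the maximum gives a start of hour 16, and it finishes at 16 + 6 = hour 22.

Working backward from the deadline:
Nothing follows staging deploy; the deadline of hour 30 is its only limit. It must start by 30 − 5 = hour 25.
Load testing must finish by hour 30; it takes 3 hours, so it must start by 30 − 3 = hour 27.
For the security scan: staging deploy (must start by hour 25); load testing (must start by hour 27). The most restrictive is hour 25; with a 6-hour duration, the security scan must start by hour 19.
So the security scan can start as early as hour 16 and as late as hour 19, giving 19 − 16 = 3 hours of slack.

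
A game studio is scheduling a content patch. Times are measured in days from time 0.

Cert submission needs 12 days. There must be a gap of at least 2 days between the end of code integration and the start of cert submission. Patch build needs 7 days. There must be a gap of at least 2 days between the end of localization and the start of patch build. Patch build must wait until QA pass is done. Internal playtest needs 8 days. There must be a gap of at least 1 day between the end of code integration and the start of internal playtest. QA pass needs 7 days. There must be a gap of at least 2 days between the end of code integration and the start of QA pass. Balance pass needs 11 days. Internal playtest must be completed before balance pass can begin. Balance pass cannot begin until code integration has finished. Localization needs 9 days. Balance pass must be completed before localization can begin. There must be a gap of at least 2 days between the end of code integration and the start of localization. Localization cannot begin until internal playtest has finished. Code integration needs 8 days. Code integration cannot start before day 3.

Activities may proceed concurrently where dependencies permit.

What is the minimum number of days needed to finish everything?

49

After its own release at day 3, code integration can start at day 3 and finishes at day 11.
Cert submission waits on code integration (finishes day 11, plus 2-day gap → day 13), so it starts at day 13 and finishes at 13 + 12 = day 25.
After code integration (finishes day 11, plus 2-day gap → day 13), QA pass can start at day 13 and finishes at day 20.
After code integration (finishes day 11, plus 1-day gap → day 12), internal playtest can start at day 12 and finishes at day 20.
Balance pass needs all of internal playtest (finishes day 20); code integration (finishes day 11). That puts its earliest start at day 20; it finishes at 20 + 11 = day 31.
Localization needs all of balance pass (finishes day 31); code integration (finishes day 11, plus 2-day gap → day 13); internal playtest (finishes day 20). That puts its earliest start at day 31; it finishes at 31 + 9 = day 40.
Patch build cannot start until localization (finishes day 40, plus 2-day gap → day 42); QA pass (finishes day 20). The controlling bound is day 42, so patch build finishes at 42 + 7 = day 49.
All tasks are finished once the last one completes. Finish times: Code integration at 11, Internal playtest at 20, Balance pass at 31, Localization at 40, QA pass at 20, Cert submission at 25, Patch build at 49. The latest is day 49.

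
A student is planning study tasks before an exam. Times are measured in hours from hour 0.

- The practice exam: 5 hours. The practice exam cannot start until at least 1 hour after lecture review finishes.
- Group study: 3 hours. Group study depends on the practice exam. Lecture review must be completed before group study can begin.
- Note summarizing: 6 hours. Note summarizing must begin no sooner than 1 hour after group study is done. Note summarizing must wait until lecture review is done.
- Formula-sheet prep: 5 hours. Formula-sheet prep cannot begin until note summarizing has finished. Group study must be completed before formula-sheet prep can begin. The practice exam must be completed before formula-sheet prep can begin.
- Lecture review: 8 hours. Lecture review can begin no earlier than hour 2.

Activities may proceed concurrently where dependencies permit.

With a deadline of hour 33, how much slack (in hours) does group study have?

After its own release at hour 2, lecture review can start at hour 2 and finishes at hour 10.
After lecture review (finishes hour 10, plus 1-hour gap → hour 11), the practice exam can start at hour 11 and finishes at hour 16.
Group study has to wait for the practice exam (finishes hour 16); lecture review (finishes hour 10). The latest of these is hour 16, so group study runs hour 16 to 16 + 3 = hour 19.

Working backward from the deadline:
Formula-sheet prep must finish by hour 33; it takes 5 hours, so it must start by 33 − 5 = hour 28.
Note summarizing must finish before formula-sheet prep (must start by hour 28). With a 6-hour duration, note summarizing must start by 28 − 6 = hour 22.
Group study has several dependents: note summarizing (must start by hour 22, minus 1-hour gap → hour 21); formula-sheet prep (must start by hour 28). The earliest of those limits is hour 21, so group study must start by 21 − 3 = hour 18.
So group study can start as early as hour 16 and as late as hour 18, giving 18 − 16 = 2 hours of slack.

2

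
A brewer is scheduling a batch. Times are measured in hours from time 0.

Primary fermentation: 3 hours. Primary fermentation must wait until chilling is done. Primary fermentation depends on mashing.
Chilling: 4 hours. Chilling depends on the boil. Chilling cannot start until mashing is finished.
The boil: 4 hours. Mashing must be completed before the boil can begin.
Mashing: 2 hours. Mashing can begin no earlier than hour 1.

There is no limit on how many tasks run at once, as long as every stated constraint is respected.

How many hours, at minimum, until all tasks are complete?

Mashing waits on its own release at hour 1, so it starts at hour 1 and finishes at 1 + 2 = hour 3.
The boil cannot begin until mashing (finishes hour 3). It runs from hour 3 to 3 + 4 = hour 7.
Chilling has to wait for the boil (finishes hour 7); mashing (finishes hour 3). The latest of these is hour 7, so chilling runs hour 7 to 7 + 4 = hour 11.
Primary fermentation cannot start until chilling (finishes hour 11); mashing (finishes hour 3). The controlling bound is hour 11, so primary fermentation finishes at 11 + 3 = hour 14.
All tasks are finished once the last one completes. Finish times: Mashing at 3, The boil at 7, Chilling at 11, Primary fermentation at 14. The latest is hour 14.

14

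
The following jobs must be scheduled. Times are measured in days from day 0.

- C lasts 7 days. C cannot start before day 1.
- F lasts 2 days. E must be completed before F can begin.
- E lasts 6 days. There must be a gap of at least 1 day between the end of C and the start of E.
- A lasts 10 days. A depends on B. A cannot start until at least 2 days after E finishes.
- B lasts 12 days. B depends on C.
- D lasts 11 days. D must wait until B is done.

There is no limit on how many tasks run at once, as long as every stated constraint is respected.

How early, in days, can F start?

C waits on its own release at day 1, so it starts at day 1 and finishes at 1 + 7 = day 8.
E cannot begin until C (finishes day 8, plus 1-day gap → day 9). It runs from day 9 to 9 + 6 = day 15.
F waits on E (finishes day 15), so the earliest it can start is day 15.

15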